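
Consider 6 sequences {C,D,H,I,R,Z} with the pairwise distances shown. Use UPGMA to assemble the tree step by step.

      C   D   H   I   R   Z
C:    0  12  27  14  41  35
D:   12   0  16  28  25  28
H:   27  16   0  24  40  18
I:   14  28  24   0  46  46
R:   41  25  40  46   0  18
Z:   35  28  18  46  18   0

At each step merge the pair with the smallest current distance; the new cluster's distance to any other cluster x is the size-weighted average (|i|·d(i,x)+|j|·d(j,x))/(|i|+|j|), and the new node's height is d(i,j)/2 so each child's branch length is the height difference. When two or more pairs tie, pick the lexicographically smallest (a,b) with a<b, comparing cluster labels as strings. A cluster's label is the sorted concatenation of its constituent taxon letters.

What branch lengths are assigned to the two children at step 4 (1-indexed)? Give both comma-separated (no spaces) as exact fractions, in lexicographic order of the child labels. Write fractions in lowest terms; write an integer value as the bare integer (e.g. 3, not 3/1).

iteration 1: select C,D (d=12); attach at lengths (6, 6); label the merged cluster CD
  updated: d(CD,H)=43/2, d(CD,I)=21, d(CD,R)=33, d(CD,Z)=63/2
iteration 2: select H,Z (d=18); attach at lengths (9, 9); label the merged cluster HZ
  updated: d(CD,HZ)=53/2, d(HZ,I)=35, d(HZ,R)=29
iteration 3: select CD,I (d=21); attach at lengths (9/2, 21/2); label the merged cluster CDI
  updated: d(CDI,HZ)=88/3, d(CDI,R)=112/3
iteration 4: select HZ,R (d=29); attach at lengths (11/2, 29/2); label the merged cluster HRZ
  updated: d(CDI,HRZ)=32
iteration 5: select CDI,HRZ (d=32); attach at lengths (11/2, 3/2); label the merged cluster CDHIRZ
final tree: (((C:6,D:6):9/2,I:21/2):11/2,((H:9,Z:9):11/2,R:29/2):3/2)
total length: 72

11/2,29/2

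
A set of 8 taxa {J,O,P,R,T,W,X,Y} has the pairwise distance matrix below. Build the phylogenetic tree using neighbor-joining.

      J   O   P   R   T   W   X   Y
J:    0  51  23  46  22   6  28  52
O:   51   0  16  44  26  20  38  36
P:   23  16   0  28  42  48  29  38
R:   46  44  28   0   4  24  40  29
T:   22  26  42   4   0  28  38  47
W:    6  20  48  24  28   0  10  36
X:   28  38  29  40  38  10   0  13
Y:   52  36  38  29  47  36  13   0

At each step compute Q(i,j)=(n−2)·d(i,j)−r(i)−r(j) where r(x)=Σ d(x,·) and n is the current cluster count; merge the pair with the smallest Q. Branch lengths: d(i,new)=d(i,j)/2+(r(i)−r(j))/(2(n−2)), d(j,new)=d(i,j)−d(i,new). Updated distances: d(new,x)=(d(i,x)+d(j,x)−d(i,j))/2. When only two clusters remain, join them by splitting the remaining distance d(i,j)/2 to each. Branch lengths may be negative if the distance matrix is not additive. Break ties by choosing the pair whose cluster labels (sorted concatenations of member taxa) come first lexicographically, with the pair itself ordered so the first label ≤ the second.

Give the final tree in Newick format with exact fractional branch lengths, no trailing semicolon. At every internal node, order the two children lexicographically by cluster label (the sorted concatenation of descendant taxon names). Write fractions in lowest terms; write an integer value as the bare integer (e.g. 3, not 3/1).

((((J:39/5,W:-9/5):83/8,(R:8/3,T:4/3):117/8):5/2,(O:103/12,P:89/12):39/4):11/2,(X:21/8,Y:83/8):11/2)

1. join R+T (d=4, Q=-398) ⇒ RT; edges |R|=8/3, |T|=4/3
  updated: d(J,RT)=32, d(O,RT)=33, d(P,RT)=33, d(RT,W)=24, d(RT,X)=37, d(RT,Y)=36
2. join J+W (d=6, Q=-306) ⇒ JW; edges |J|=39/5, |W|=-9/5
  updated: d(JW,O)=65/2, d(JW,P)=65/2, d(JW,RT)=25, d(JW,X)=16, d(JW,Y)=41
3. join X+Y (d=13, Q=-245) ⇒ XY; edges |X|=21/8, |Y|=83/8
  updated: d(JW,XY)=22, d(O,XY)=61/2, d(P,XY)=27, d(RT,XY)=30
4. join O+P (d=16, Q=-345/2) ⇒ OP; edges |O|=103/12, |P|=89/12
  updated: d(JW,OP)=49/2, d(OP,RT)=25, d(OP,XY)=83/4
5. join JW+RT (d=25, Q=-203/2) ⇒ JRTW; edges |JW|=83/8, |RT|=117/8
  updated: d(JRTW,OP)=49/4, d(JRTW,XY)=27/2
6. join JRTW+OP (d=49/4, Q=-93/2) ⇒ JOPRTW; edges |JRTW|=5/2, |OP|=39/4
  updated: d(JOPRTW,XY)=11
7. join JOPRTW+XY (d=11) ⇒ JOPRTWXY; edges |JOPRTW|=11/2, |XY|=11/2
final tree: ((((J:39/5,W:-9/5):83/8,(R:8/3,T:4/3):117/8):5/2,(O:103/12,P:89/12):39/4):11/2,(X:21/8,Y:83/8):11/2)
total length: 349/4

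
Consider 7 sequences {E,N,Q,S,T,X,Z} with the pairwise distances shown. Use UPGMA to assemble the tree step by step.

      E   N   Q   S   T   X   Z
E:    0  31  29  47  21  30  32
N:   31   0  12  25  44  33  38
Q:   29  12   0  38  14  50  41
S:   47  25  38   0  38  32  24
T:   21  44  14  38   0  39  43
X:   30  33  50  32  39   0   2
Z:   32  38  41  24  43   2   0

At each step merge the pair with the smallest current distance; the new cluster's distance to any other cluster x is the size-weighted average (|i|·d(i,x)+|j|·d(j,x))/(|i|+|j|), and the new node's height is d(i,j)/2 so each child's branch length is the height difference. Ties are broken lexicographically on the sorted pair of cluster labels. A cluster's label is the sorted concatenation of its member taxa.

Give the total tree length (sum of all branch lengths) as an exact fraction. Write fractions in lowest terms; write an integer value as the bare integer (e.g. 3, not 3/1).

step 1: merge (X,Z) at d=2; branch lengths X→1, Z→1; new cluster XZ
  updated: d(E,XZ)=31, d(N,XZ)=71/2, d(Q,XZ)=91/2, d(S,XZ)=28, d(T,XZ)=41
step 2: merge (N,Q) at d=12; branch lengths N→6, Q→6; new cluster NQ
  updated: d(E,NQ)=30, d(NQ,S)=63/2, d(NQ,T)=29, d(NQ,XZ)=81/2
step 3: merge (E,T) at d=21; branch lengths E→21/2, T→21/2; new cluster ET
  updated: d(ET,NQ)=59/2, d(ET,S)=85/2, d(ET,XZ)=36
step 4: merge (S,XZ) at d=28; branch lengths S→14, XZ→13; new cluster SXZ
  updated: d(ET,SXZ)=229/6, d(NQ,SXZ)=75/2
step 5: merge (ET,NQ) at d=59/2; branch lengths ET→17/4, NQ→35/4; new cluster ENQT
  updated: d(ENQT,SXZ)=227/6
step 6: merge (ENQT,SXZ) at d=227/6; branch lengths ENQT→25/6, SXZ→59/12; new cluster ENQSTXZ
final tree: (((E:21/2,T:21/2):17/4,(N:6,Q:6):35/4):25/6,(S:14,(X:1,Z:1):13):59/12)
total length: 1009/12

1009/12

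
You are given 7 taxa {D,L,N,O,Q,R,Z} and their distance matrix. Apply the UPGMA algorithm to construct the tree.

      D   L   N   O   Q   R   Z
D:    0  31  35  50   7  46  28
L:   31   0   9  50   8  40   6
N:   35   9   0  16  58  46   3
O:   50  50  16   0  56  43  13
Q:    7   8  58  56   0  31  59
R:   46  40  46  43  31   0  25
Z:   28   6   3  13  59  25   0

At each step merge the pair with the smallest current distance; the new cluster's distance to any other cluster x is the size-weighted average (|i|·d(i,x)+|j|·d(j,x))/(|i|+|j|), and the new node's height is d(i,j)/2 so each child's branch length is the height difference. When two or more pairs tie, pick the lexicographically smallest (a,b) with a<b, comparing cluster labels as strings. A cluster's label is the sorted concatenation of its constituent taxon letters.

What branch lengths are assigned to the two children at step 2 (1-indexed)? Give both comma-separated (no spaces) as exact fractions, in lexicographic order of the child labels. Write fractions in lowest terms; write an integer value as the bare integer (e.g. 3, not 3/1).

7/2,7/2

iteration 1: select N,Z (d=3); attach at lengths (3/2, 3/2); label the merged cluster NZ
  updated: d(D,NZ)=63/2, d(L,NZ)=15/2, d(NZ,O)=29/2, d(NZ,Q)=117/2, d(NZ,R)=71/2
iteration 2: select D,Q (d=7); attach at lengths (7/2, 7/2); label the merged cluster DQ
  updated: d(DQ,L)=39/2, d(DQ,NZ)=45, d(DQ,O)=53, d(DQ,R)=77/2
iteration 3: select L,NZ (d=15/2); attach at lengths (15/4, 9/4); label the merged cluster LNZ
  updated: d(DQ,LNZ)=73/2, d(LNZ,O)=79/3, d(LNZ,R)=37
iteration 4: select LNZ,O (d=79/3); attach at lengths (113/12, 79/6); label the merged cluster LNOZ
  updated: d(DQ,LNOZ)=325/8, d(LNOZ,R)=77/2
iteration 5: select DQ,R (d=77/2); attach at lengths (63/4, 77/4); label the merged cluster DQR
  updated: d(DQR,LNOZ)=479/12
iteration 6: select DQR,LNOZ (d=479/12); attach at lengths (17/24, 163/24); label the merged cluster DLNOQRZ
final tree: (((D:7/2,Q:7/2):63/4,R:77/4):17/24,((L:15/4,(N:3/2,Z:3/2):9/4):113/12,O:79/6):163/24)
total length: 973/12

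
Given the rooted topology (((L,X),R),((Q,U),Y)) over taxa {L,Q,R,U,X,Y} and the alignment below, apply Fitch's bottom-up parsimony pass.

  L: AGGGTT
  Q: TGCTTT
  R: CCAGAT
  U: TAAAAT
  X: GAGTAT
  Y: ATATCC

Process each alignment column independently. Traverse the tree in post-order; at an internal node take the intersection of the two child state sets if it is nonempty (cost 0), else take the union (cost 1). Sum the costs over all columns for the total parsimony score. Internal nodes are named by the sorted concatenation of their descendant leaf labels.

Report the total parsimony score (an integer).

16

[col 0] LX: children L:{A}, X:{G} ∪→ {A,G}; cost 1
[col 0] LRX: children LX:{A,G}, R:{C} ∪→ {A,C,G}; cost 1
[col 0] QU: children Q:{T}, U:{T} ∩→ {T}; cost 0
[col 0] QUY: children QU:{T}, Y:{A} ∪→ {A,T}; cost 1
[col 0] LQRUXY: children LRX:{A,C,G}, QUY:{A,T} ∩→ {A}; cost 0
[col 1] LX: children L:{G}, X:{A} ∪→ {A,G}; cost 1
[col 1] LRX: children LX:{A,G}, R:{C} ∪→ {A,C,G}; cost 1
[col 1] QU: children Q:{G}, U:{A} ∪→ {A,G}; cost 1
[col 1] QUY: children QU:{A,G}, Y:{T} ∪→ {A,G,T}; cost 1
[col 1] LQRUXY: children LRX:{A,C,G}, QUY:{A,G,T} ∩→ {A,G}; cost 0
[col 2] LX: children L:{G}, X:{G} ∩→ {G}; cost 0
[col 2] LRX: children LX:{G}, R:{A} ∪→ {A,G}; cost 1
[col 2] QU: children Q:{C}, U:{A} ∪→ {A,C}; cost 1
[col 2] QUY: children QU:{A,C}, Y:{A} ∩→ {A}; cost 0
[col 2] LQRUXY: children LRX:{A,G}, QUY:{A} ∩→ {A}; cost 0
[col 3] LX: children L:{G}, X:{T} ∪→ {G,T}; cost 1
[col 3] LRX: children LX:{G,T}, R:{G} ∩→ {G}; cost 0
[col 3] QU: children Q:{T}, U:{A} ∪→ {A,T}; cost 1
[col 3] QUY: children QU:{A,T}, Y:{T} ∩→ {T}; cost 0
[col 3] LQRUXY: children LRX:{G}, QUY:{T} ∪→ {G,T}; cost 1
[col 4] LX: children L:{T}, X:{A} ∪→ {A,T}; cost 1
[col 4] LRX: children LX:{A,T}, R:{A} ∩→ {A}; cost 0
[col 4] QU: children Q:{T}, U:{A} ∪→ {A,T}; cost 1
[col 4] QUY: children QU:{A,T}, Y:{C} ∪→ {A,C,T}; cost 1
[col 4] LQRUXY: children LRX:{A}, QUY:{A,C,T} ∩→ {A}; cost 0
[col 5] LX: children L:{T}, X:{T} ∩→ {T}; cost 0
[col 5] LRX: children LX:{T}, R:{T} ∩→ {T}; cost 0
[col 5] QU: children Q:{T}, U:{T} ∩→ {T}; cost 0
[col 5] QUY: children QU:{T}, Y:{C} ∪→ {C,T}; cost 1
[col 5] LQRUXY: children LRX:{T}, QUY:{C,T} ∩→ {T}; cost 0
per-site changes: [3, 4, 2, 3, 3, 1]; total = 16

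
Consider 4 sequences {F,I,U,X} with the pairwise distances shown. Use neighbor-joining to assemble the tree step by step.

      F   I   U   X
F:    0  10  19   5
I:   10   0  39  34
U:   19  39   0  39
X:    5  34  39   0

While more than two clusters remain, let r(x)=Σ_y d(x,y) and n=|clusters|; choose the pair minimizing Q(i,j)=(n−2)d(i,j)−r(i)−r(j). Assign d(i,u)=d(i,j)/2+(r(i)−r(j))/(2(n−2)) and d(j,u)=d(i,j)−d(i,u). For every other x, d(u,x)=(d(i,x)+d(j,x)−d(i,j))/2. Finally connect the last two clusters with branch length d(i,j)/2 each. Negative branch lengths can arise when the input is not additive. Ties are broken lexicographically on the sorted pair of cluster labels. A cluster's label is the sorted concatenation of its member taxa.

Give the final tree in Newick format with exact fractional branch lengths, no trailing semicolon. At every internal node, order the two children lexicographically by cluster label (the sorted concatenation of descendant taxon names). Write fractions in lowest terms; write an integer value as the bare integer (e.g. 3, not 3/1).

step 1: merge (F,X) at d=5, Q=-102; branch lengths F→-17/2, X→27/2; new cluster FX
  updated: d(FX,I)=39/2, d(FX,U)=53/2
step 2: merge (FX,I) at d=39/2, Q=-85; branch lengths FX→7/2, I→16; new cluster FIX
  updated: d(FIX,U)=23
step 3: merge (FIX,U) at d=23; branch lengths FIX→23/2, U→23/2; new cluster FIUX
final tree: (((F:-17/2,X:27/2):7/2,I:16):23/2,U:23/2)
total length: 95/2

(((F:-17/2,X:27/2):7/2,I:16):23/2,U:23/2)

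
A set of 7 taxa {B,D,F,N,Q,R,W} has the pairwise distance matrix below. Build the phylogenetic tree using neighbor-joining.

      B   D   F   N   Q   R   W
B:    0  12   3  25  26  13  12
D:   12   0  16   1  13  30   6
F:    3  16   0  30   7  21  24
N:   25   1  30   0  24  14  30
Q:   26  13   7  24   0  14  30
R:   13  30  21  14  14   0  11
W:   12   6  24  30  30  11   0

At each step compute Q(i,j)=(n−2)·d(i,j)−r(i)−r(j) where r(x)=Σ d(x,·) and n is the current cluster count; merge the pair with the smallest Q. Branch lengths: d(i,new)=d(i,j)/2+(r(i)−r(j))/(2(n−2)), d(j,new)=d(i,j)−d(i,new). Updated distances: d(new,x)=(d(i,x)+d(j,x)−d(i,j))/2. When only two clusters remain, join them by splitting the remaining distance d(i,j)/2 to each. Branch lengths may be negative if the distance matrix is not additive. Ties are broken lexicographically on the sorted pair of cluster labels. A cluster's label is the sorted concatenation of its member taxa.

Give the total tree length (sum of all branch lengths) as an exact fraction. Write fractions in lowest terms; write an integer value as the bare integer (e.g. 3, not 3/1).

719/16

iteration 1: select D,N (d=1, Q=-197); attach at lengths (-41/10, 51/10); label the merged cluster DN
  updated: d(B,DN)=18, d(DN,F)=45/2, d(DN,Q)=18, d(DN,R)=43/2, d(DN,W)=35/2
iteration 2: select F,Q (d=7, Q=-289/2); attach at lengths (21/16, 91/16); label the merged cluster FQ
  updated: d(B,FQ)=11, d(DN,FQ)=67/4, d(FQ,R)=14, d(FQ,W)=47/2
iteration 3: select R,W (d=11, Q=-181/2); attach at lengths (19/4, 25/4); label the merged cluster RW
  updated: d(B,RW)=7, d(DN,RW)=14, d(FQ,RW)=53/4
iteration 4: select B,RW (d=7, Q=-225/4); attach at lengths (63/16, 49/16); label the merged cluster BRW
  updated: d(BRW,DN)=25/2, d(BRW,FQ)=69/8
iteration 5: select BRW,DN (d=25/2, Q=-303/8); attach at lengths (35/16, 165/16); label the merged cluster BDNRW
  updated: d(BDNRW,FQ)=103/16
iteration 6: select BDNRW,FQ (d=103/16); attach at lengths (103/32, 103/32); label the merged cluster BDFNQRW
final tree: (((B:63/16,(R:19/4,W:25/4):49/16):35/16,(D:-41/10,N:51/10):165/16):103/32,(F:21/16,Q:91/16):103/32)
total length: 719/16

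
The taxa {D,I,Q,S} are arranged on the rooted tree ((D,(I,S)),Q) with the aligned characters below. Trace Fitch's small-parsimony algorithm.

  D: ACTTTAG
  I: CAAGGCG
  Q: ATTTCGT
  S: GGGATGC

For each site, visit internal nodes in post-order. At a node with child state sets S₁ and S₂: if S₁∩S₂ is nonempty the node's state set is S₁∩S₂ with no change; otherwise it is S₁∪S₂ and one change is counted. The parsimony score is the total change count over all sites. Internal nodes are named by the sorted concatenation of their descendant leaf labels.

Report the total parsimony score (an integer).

15

site 0, node IS: I={C} ∪ S={G} → {C,G} (+1)
site 0, node DIS: D={A} ∪ IS={C,G} → {A,C,G} (+1)
site 0, node DIQS: DIS={A,C,G} ∩ Q={A} → {A} (+0)
site 1, node IS: I={A} ∪ S={G} → {A,G} (+1)
site 1, node DIS: D={C} ∪ IS={A,G} → {A,C,G} (+1)
site 1, node DIQS: DIS={A,C,G} ∪ Q={T} → {A,C,G,T} (+1)
site 2, node IS: I={A} ∪ S={G} → {A,G} (+1)
site 2, node DIS: D={T} ∪ IS={A,G} → {A,G,T} (+1)
site 2, node DIQS: DIS={A,G,T} ∩ Q={T} → {T} (+0)
site 3, node IS: I={G} ∪ S={A} → {A,G} (+1)
site 3, node DIS: D={T} ∪ IS={A,G} → {A,G,T} (+1)
site 3, node DIQS: DIS={A,G,T} ∩ Q={T} → {T} (+0)
site 4, node IS: I={G} ∪ S={T} → {G,T} (+1)
site 4, node DIS: D={T} ∩ IS={G,T} → {T} (+0)
site 4, node DIQS: DIS={T} ∪ Q={C} → {C,T} (+1)
site 5, node IS: I={C} ∪ S={G} → {C,G} (+1)
site 5, node DIS: D={A} ∪ IS={C,G} → {A,C,G} (+1)
site 5, node DIQS: DIS={A,C,G} ∩ Q={G} → {G} (+0)
site 6, node IS: I={G} ∪ S={C} → {C,G} (+1)
site 6, node DIS: D={G} ∩ IS={C,G} → {G} (+0)
site 6, node DIQS: DIS={G} ∪ Q={T} → {G,T} (+1)
per-site changes: [2, 3, 2, 2, 2, 2, 2]; total = 15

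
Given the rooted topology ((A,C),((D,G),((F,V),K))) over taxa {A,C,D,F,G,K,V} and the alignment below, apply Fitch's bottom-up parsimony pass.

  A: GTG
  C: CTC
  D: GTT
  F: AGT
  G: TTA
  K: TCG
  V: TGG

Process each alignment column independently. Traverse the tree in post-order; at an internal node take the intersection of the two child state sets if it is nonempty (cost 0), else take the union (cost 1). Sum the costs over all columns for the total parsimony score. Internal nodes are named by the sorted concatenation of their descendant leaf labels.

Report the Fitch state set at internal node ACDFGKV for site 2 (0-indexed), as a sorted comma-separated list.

[col 0] AC: children A:{G}, C:{C} ∪→ {C,G}; cost 1
[col 0] DG: children D:{G}, G:{T} ∪→ {G,T}; cost 1
[col 0] FV: children F:{A}, V:{T} ∪→ {A,T}; cost 1
[col 0] FKV: children FV:{A,T}, K:{T} ∩→ {T}; cost 0
[col 0] DFGKV: children DG:{G,T}, FKV:{T} ∩→ {T}; cost 0
[col 0] ACDFGKV: children AC:{C,G}, DFGKV:{T} ∪→ {C,G,T}; cost 1
[col 1] AC: children A:{T}, C:{T} ∩→ {T}; cost 0
[col 1] DG: children D:{T}, G:{T} ∩→ {T}; cost 0
[col 1] FV: children F:{G}, V:{G} ∩→ {G}; cost 0
[col 1] FKV: children FV:{G}, K:{C} ∪→ {C,G}; cost 1
[col 1] DFGKV: children DG:{T}, FKV:{C,G} ∪→ {C,G,T}; cost 1
[col 1] ACDFGKV: children AC:{T}, DFGKV:{C,G,T} ∩→ {T}; cost 0
[col 2] AC: children A:{G}, C:{C} ∪→ {C,G}; cost 1
[col 2] DG: children D:{T}, G:{A} ∪→ {A,T}; cost 1
[col 2] FV: children F:{T}, V:{G} ∪→ {G,T}; cost 1
[col 2] FKV: children FV:{G,T}, K:{G} ∩→ {G}; cost 0
[col 2] DFGKV: children DG:{A,T}, FKV:{G} ∪→ {A,G,T}; cost 1
[col 2] ACDFGKV: children AC:{C,G}, DFGKV:{A,G,T} ∩→ {G}; cost 0
per-site changes: [4, 2, 4]; total = 10

G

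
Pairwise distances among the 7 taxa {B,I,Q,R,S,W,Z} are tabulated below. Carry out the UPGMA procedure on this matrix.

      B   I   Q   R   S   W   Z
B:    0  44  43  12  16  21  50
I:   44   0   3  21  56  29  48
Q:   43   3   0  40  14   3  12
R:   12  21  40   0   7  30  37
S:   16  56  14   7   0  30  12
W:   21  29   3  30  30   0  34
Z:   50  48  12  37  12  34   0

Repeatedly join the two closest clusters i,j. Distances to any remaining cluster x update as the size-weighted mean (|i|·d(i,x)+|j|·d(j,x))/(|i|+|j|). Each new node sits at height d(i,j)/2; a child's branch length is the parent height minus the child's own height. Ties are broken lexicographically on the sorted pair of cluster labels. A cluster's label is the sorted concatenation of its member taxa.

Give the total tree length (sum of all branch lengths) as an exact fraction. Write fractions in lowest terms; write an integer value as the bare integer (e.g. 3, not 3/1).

413/6

1. join I+Q (d=3) ⇒ IQ; edges |I|=3/2, |Q|=3/2
  updated: d(B,IQ)=87/2, d(IQ,R)=61/2, d(IQ,S)=35, d(IQ,W)=16, d(IQ,Z)=30
2. join R+S (d=7) ⇒ RS; edges |R|=7/2, |S|=7/2
  updated: d(B,RS)=14, d(IQ,RS)=131/4, d(RS,W)=30, d(RS,Z)=49/2
3. join B+RS (d=14) ⇒ BRS; edges |B|=7, |RS|=7/2
  updated: d(BRS,IQ)=109/3, d(BRS,W)=27, d(BRS,Z)=33
4. join IQ+W (d=16) ⇒ IQW; edges |IQ|=13/2, |W|=8
  updated: d(BRS,IQW)=299/9, d(IQW,Z)=94/3
5. join IQW+Z (d=94/3) ⇒ IQWZ; edges |IQW|=23/3, |Z|=47/3
  updated: d(BRS,IQWZ)=199/6
6. join BRS+IQWZ (d=199/6) ⇒ BIQRSWZ; edges |BRS|=115/12, |IQWZ|=11/12
final tree: ((B:7,(R:7/2,S:7/2):7/2):115/12,(((I:3/2,Q:3/2):13/2,W:8):23/3,Z:47/3):11/12)
total length: 413/6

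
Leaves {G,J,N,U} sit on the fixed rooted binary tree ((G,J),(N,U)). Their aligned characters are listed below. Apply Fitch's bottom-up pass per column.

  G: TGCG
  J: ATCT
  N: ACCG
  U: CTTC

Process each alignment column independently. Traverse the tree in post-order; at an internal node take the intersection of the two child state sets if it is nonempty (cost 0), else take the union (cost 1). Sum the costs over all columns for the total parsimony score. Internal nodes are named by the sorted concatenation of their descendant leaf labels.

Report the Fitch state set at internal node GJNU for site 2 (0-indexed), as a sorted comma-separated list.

[col 0] GJ: children G:{T}, J:{A} ∪→ {A,T}; cost 1
[col 0] NU: children N:{A}, U:{C} ∪→ {A,C}; cost 1
[col 0] GJNU: children GJ:{A,T}, NU:{A,C} ∩→ {A}; cost 0
[col 1] GJ: children G:{G}, J:{T} ∪→ {G,T}; cost 1
[col 1] NU: children N:{C}, U:{T} ∪→ {C,T}; cost 1
[col 1] GJNU: children GJ:{G,T}, NU:{C,T} ∩→ {T}; cost 0
[col 2] GJ: children G:{C}, J:{C} ∩→ {C}; cost 0
[col 2] NU: children N:{C}, U:{T} ∪→ {C,T}; cost 1
[col 2] GJNU: children GJ:{C}, NU:{C,T} ∩→ {C}; cost 0
[col 3] GJ: children G:{G}, J:{T} ∪→ {G,T}; cost 1
[col 3] NU: children N:{G}, U:{C} ∪→ {C,G}; cost 1
[col 3] GJNU: children GJ:{G,T}, NU:{C,G} ∩→ {G}; cost 0
per-site changes: [2, 2, 1, 2]; total = 7

C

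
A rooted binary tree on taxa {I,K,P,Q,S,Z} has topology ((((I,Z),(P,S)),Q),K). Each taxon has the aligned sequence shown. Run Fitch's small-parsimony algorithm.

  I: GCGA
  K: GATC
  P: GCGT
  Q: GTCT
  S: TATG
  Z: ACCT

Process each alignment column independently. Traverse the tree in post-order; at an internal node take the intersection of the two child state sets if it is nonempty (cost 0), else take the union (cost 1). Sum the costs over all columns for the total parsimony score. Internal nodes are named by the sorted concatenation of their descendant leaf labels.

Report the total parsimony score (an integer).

12

IZ@0: {G} ∪ {A} = {A,G} (union, +1)
PS@0: {G} ∪ {T} = {G,T} (union, +1)
IPSZ@0: {A,G} ∩ {G,T} = {G} (intersection, +0)
IPQSZ@0: {G} ∩ {G} = {G} (intersection, +0)
IKPQSZ@0: {G} ∩ {G} = {G} (intersection, +0)
IZ@1: {C} ∩ {C} = {C} (intersection, +0)
PS@1: {C} ∪ {A} = {A,C} (union, +1)
IPSZ@1: {C} ∩ {A,C} = {C} (intersection, +0)
IPQSZ@1: {C} ∪ {T} = {C,T} (union, +1)
IKPQSZ@1: {C,T} ∪ {A} = {A,C,T} (union, +1)
IZ@2: {G} ∪ {C} = {C,G} (union, +1)
PS@2: {G} ∪ {T} = {G,T} (union, +1)
IPSZ@2: {C,G} ∩ {G,T} = {G} (intersection, +0)
IPQSZ@2: {G} ∪ {C} = {C,G} (union, +1)
IKPQSZ@2: {C,G} ∪ {T} = {C,G,T} (union, +1)
IZ@3: {A} ∪ {T} = {A,T} (union, +1)
PS@3: {T} ∪ {G} = {G,T} (union, +1)
IPSZ@3: {A,T} ∩ {G,T} = {T} (intersection, +0)
IPQSZ@3: {T} ∩ {T} = {T} (intersection, +0)
IKPQSZ@3: {T} ∪ {C} = {C,T} (union, +1)
per-site changes: [2, 3, 4, 3]; total = 12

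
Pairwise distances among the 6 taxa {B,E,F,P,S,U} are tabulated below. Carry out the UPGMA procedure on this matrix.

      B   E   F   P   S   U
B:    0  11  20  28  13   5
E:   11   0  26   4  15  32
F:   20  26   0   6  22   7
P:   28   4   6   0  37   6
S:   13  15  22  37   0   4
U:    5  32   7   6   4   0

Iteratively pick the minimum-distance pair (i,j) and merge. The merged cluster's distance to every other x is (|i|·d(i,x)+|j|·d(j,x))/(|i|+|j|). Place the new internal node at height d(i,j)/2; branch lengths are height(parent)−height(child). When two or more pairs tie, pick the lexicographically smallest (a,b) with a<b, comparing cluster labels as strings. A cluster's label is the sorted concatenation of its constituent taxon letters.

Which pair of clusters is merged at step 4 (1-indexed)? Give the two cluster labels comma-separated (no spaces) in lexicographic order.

iteration 1: select E,P (d=4); attach at lengths (2, 2); label the merged cluster EP
  updated: d(B,EP)=39/2, d(EP,F)=16, d(EP,S)=26, d(EP,U)=19
iteration 2: select S,U (d=4); attach at lengths (2, 2); label the merged cluster SU
  updated: d(B,SU)=9, d(EP,SU)=45/2, d(F,SU)=29/2
iteration 3: select B,SU (d=9); attach at lengths (9/2, 5/2); label the merged cluster BSU
  updated: d(BSU,EP)=43/2, d(BSU,F)=49/3
iteration 4: select EP,F (d=16); attach at lengths (6, 8); label the merged cluster EFP
  updated: d(BSU,EFP)=178/9
iteration 5: select BSU,EFP (d=178/9); attach at lengths (97/18, 17/9); label the merged cluster BEFPSU
final tree: ((B:9/2,(S:2,U:2):5/2):97/18,((E:2,P:2):6,F:8):17/9)
total length: 653/18

EP,F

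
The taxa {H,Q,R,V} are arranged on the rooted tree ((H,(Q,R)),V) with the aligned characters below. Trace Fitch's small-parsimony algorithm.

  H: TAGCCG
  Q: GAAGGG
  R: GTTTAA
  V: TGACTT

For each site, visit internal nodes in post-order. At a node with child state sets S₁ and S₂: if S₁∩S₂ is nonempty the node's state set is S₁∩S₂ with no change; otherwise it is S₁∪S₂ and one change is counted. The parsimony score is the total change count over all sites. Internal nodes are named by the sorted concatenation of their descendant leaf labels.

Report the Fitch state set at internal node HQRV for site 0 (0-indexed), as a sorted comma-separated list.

site 0, node QR: Q={G} ∩ R={G} → {G} (+0)
site 0, node HQR: H={T} ∪ QR={G} → {G,T} (+1)
site 0, node HQRV: HQR={G,T} ∩ V={T} → {T} (+0)
site 1, node QR: Q={A} ∪ R={T} → {A,T} (+1)
site 1, node HQR: H={A} ∩ QR={A,T} → {A} (+0)
site 1, node HQRV: HQR={A} ∪ V={G} → {A,G} (+1)
site 2, node QR: Q={A} ∪ R={T} → {A,T} (+1)
site 2, node HQR: H={G} ∪ QR={A,T} → {A,G,T} (+1)
site 2, node HQRV: HQR={A,G,T} ∩ V={A} → {A} (+0)
site 3, node QR: Q={G} ∪ R={T} → {G,T} (+1)
site 3, node HQR: H={C} ∪ QR={G,T} → {C,G,T} (+1)
site 3, node HQRV: HQR={C,G,T} ∩ V={C} → {C} (+0)
site 4, node QR: Q={G} ∪ R={A} → {A,G} (+1)
site 4, node HQR: H={C} ∪ QR={A,G} → {A,C,G} (+1)
site 4, node HQRV: HQR={A,C,G} ∪ V={T} → {A,C,G,T} (+1)
site 5, node QR: Q={G} ∪ R={A} → {A,G} (+1)
site 5, node HQR: H={G} ∩ QR={A,G} → {G} (+0)
site 5, node HQRV: HQR={G} ∪ V={T} → {G,T} (+1)
per-site changes: [1, 2, 2, 2, 3, 2]; total = 12

T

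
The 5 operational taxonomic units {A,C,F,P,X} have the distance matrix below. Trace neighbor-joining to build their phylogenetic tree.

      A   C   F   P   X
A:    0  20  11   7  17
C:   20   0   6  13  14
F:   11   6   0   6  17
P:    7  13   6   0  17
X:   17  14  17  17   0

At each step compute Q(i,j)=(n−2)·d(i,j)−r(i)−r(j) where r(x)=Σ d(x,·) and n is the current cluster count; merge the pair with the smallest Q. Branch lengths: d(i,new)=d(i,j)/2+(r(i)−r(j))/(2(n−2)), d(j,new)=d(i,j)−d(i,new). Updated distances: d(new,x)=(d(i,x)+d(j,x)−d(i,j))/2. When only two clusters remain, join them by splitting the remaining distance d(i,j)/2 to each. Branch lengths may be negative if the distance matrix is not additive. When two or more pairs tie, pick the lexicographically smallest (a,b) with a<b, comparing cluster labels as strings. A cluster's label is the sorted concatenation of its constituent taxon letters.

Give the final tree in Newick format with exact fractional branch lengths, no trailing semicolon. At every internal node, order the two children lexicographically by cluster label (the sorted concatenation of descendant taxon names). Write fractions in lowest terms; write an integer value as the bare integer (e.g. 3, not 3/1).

((((A:11/2,P:3/2):27/8,F:13/8):23/8,C:33/8):79/16,X:79/16)

1. join A+P (d=7, Q=-77) ⇒ AP; edges |A|=11/2, |P|=3/2
  updated: d(AP,C)=13, d(AP,F)=5, d(AP,X)=27/2
2. join AP+F (d=5, Q=-99/2) ⇒ AFP; edges |AP|=27/8, |F|=13/8
  updated: d(AFP,C)=7, d(AFP,X)=51/4
3. join AFP+C (d=7, Q=-135/4) ⇒ ACFP; edges |AFP|=23/8, |C|=33/8
  updated: d(ACFP,X)=79/8
4. join ACFP+X (d=79/8) ⇒ ACFPX; edges |ACFP|=79/16, |X|=79/16
final tree: ((((A:11/2,P:3/2):27/8,F:13/8):23/8,C:33/8):79/16,X:79/16)
total length: 231/8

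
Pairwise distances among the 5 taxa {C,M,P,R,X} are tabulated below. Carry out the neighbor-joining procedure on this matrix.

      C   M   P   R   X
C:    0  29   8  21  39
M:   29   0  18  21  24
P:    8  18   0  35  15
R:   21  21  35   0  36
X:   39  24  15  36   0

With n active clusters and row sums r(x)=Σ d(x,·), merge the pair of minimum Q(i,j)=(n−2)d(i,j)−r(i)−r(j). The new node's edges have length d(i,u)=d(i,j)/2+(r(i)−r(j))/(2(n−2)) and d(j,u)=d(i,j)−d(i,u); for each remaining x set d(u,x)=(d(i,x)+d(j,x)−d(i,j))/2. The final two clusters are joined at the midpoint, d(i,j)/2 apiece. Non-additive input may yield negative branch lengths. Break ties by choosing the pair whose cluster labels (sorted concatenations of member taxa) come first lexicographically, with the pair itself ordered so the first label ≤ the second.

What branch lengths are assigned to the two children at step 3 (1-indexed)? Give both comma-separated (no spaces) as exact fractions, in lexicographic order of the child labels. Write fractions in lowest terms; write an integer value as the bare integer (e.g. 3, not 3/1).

31/8,51/8

iteration 1: select C,P (d=8, Q=-149); attach at lengths (15/2, 1/2); label the merged cluster CP
  updated: d(CP,M)=39/2, d(CP,R)=24, d(CP,X)=23
iteration 2: select CP,X (d=23, Q=-207/2); attach at lengths (59/8, 125/8); label the merged cluster CPX
  updated: d(CPX,M)=41/4, d(CPX,R)=37/2
iteration 3: select CPX,M (d=41/4, Q=-199/4); attach at lengths (31/8, 51/8); label the merged cluster CMPX
  updated: d(CMPX,R)=117/8
iteration 4: select CMPX,R (d=117/8); attach at lengths (117/16, 117/16); label the merged cluster CMPRX
final tree: ((((C:15/2,P:1/2):59/8,X:125/8):31/8,M:51/8):117/16,R:117/16)
total length: 447/8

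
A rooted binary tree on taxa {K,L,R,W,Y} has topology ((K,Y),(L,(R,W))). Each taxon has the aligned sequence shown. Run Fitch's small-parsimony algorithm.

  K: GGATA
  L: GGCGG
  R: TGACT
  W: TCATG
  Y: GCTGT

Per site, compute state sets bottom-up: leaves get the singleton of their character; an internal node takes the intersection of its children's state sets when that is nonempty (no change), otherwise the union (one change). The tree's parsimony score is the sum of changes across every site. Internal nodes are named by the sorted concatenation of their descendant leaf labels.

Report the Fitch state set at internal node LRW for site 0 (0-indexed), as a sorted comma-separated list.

G,T

[col 0] KY: children K:{G}, Y:{G} ∩→ {G}; cost 0
[col 0] RW: children R:{T}, W:{T} ∩→ {T}; cost 0
[col 0] LRW: children L:{G}, RW:{T} ∪→ {G,T}; cost 1
[col 0] KLRWY: children KY:{G}, LRW:{G,T} ∩→ {G}; cost 0
[col 1] KY: children K:{G}, Y:{C} ∪→ {C,G}; cost 1
[col 1] RW: children R:{G}, W:{C} ∪→ {C,G}; cost 1
[col 1] LRW: children L:{G}, RW:{C,G} ∩→ {G}; cost 0
[col 1] KLRWY: children KY:{C,G}, LRW:{G} ∩→ {G}; cost 0
[col 2] KY: children K:{A}, Y:{T} ∪→ {A,T}; cost 1
[col 2] RW: children R:{A}, W:{A} ∩→ {A}; cost 0
[col 2] LRW: children L:{C}, RW:{A} ∪→ {A,C}; cost 1
[col 2] KLRWY: children KY:{A,T}, LRW:{A,C} ∩→ {A}; cost 0
[col 3] KY: children K:{T}, Y:{G} ∪→ {G,T}; cost 1
[col 3] RW: children R:{C}, W:{T} ∪→ {C,T}; cost 1
[col 3] LRW: children L:{G}, RW:{C,T} ∪→ {C,G,T}; cost 1
[col 3] KLRWY: children KY:{G,T}, LRW:{C,G,T} ∩→ {G,T}; cost 0
[col 4] KY: children K:{A}, Y:{T} ∪→ {A,T}; cost 1
[col 4] RW: children R:{T}, W:{G} ∪→ {G,T}; cost 1
[col 4] LRW: children L:{G}, RW:{G,T} ∩→ {G}; cost 0
[col 4] KLRWY: children KY:{A,T}, LRW:{G} ∪→ {A,G,T}; cost 1
per-site changes: [1, 2, 2, 3, 3]; total = 11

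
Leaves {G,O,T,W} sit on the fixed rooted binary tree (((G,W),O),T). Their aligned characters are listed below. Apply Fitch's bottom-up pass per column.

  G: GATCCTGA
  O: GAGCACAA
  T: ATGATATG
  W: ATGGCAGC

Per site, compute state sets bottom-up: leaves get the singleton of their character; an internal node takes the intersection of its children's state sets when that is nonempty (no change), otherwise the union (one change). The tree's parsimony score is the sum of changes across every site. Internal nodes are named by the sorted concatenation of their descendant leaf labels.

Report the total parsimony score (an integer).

15

site 0, node GW: G={G} ∪ W={A} → {A,G} (+1)
site 0, node GOW: GW={A,G} ∩ O={G} → {G} (+0)
site 0, node GOTW: GOW={G} ∪ T={A} → {A,G} (+1)
site 1, node GW: G={A} ∪ W={T} → {A,T} (+1)
site 1, node GOW: GW={A,T} ∩ O={A} → {A} (+0)
site 1, node GOTW: GOW={A} ∪ T={T} → {A,T} (+1)
site 2, node GW: G={T} ∪ W={G} → {G,T} (+1)
site 2, node GOW: GW={G,T} ∩ O={G} → {G} (+0)
site 2, node GOTW: GOW={G} ∩ T={G} → {G} (+0)
site 3, node GW: G={C} ∪ W={G} → {C,G} (+1)
site 3, node GOW: GW={C,G} ∩ O={C} → {C} (+0)
site 3, node GOTW: GOW={C} ∪ T={A} → {A,C} (+1)
site 4, node GW: G={C} ∩ W={C} → {C} (+0)
site 4, node GOW: GW={C} ∪ O={A} → {A,C} (+1)
site 4, node GOTW: GOW={A,C} ∪ T={T} → {A,C,T} (+1)
site 5, node GW: G={T} ∪ W={A} → {A,T} (+1)
site 5, node GOW: GW={A,T} ∪ O={C} → {A,C,T} (+1)
site 5, node GOTW: GOW={A,C,T} ∩ T={A} → {A} (+0)
site 6, node GW: G={G} ∩ W={G} → {G} (+0)
site 6, node GOW: GW={G} ∪ O={A} → {A,G} (+1)
site 6, node GOTW: GOW={A,G} ∪ T={T} → {A,G,T} (+1)
site 7, node GW: G={A} ∪ W={C} → {A,C} (+1)
site 7, node GOW: GW={A,C} ∩ O={A} → {A} (+0)
site 7, node GOTW: GOW={A} ∪ T={G} → {A,G} (+1)
per-site changes: [2, 2, 1, 2, 2, 2, 2, 2]; total = 15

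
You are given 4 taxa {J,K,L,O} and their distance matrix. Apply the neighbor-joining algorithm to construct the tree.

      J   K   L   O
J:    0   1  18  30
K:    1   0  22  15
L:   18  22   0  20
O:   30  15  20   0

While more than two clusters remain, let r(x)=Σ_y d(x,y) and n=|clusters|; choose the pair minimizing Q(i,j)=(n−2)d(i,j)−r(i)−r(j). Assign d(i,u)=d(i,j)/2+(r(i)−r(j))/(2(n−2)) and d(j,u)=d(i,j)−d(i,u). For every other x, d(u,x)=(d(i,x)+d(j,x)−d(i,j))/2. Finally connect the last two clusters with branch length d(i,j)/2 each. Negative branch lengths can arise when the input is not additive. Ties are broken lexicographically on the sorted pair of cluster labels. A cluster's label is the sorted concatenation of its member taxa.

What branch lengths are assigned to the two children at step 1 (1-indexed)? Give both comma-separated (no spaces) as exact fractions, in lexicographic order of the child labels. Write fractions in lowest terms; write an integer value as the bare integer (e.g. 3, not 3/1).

13/4,-9/4

1. join J+K (d=1, Q=-85) ⇒ JK; edges |J|=13/4, |K|=-9/4
  updated: d(JK,L)=39/2, d(JK,O)=22
2. join JK+L (d=39/2, Q=-123/2) ⇒ JKL; edges |JK|=43/4, |L|=35/4
  updated: d(JKL,O)=45/4
3. join JKL+O (d=45/4) ⇒ JKLO; edges |JKL|=45/8, |O|=45/8
final tree: (((J:13/4,K:-9/4):43/4,L:35/4):45/8,O:45/8)
total length: 127/4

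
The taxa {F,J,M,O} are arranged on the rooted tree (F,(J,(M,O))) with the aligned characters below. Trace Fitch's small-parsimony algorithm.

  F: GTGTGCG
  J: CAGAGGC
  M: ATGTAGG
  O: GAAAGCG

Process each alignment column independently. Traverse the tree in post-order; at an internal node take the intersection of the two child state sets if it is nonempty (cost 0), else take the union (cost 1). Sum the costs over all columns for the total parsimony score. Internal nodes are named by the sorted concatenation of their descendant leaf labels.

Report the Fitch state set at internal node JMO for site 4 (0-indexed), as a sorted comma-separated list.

[col 0] MO: children M:{A}, O:{G} ∪→ {A,G}; cost 1
[col 0] JMO: children J:{C}, MO:{A,G} ∪→ {A,C,G}; cost 1
[col 0] FJMO: children F:{G}, JMO:{A,C,G} ∩→ {G}; cost 0
[col 1] MO: children M:{T}, O:{A} ∪→ {A,T}; cost 1
[col 1] JMO: children J:{A}, MO:{A,T} ∩→ {A}; cost 0
[col 1] FJMO: children F:{T}, JMO:{A} ∪→ {A,T}; cost 1
[col 2] MO: children M:{G}, O:{A} ∪→ {A,G}; cost 1
[col 2] JMO: children J:{G}, MO:{A,G} ∩→ {G}; cost 0
[col 2] FJMO: children F:{G}, JMO:{G} ∩→ {G}; cost 0
[col 3] MO: children M:{T}, O:{A} ∪→ {A,T}; cost 1
[col 3] JMO: children J:{A}, MO:{A,T} ∩→ {A}; cost 0
[col 3] FJMO: children F:{T}, JMO:{A} ∪→ {A,T}; cost 1
[col 4] MO: children M:{A}, O:{G} ∪→ {A,G}; cost 1
[col 4] JMO: children J:{G}, MO:{A,G} ∩→ {G}; cost 0
[col 4] FJMO: children F:{G}, JMO:{G} ∩→ {G}; cost 0
[col 5] MO: children M:{G}, O:{C} ∪→ {C,G}; cost 1
[col 5] JMO: children J:{G}, MO:{C,G} ∩→ {G}; cost 0
[col 5] FJMO: children F:{C}, JMO:{G} ∪→ {C,G}; cost 1
[col 6] MO: children M:{G}, O:{G} ∩→ {G}; cost 0
[col 6] JMO: children J:{C}, MO:{G} ∪→ {C,G}; cost 1
[col 6] FJMO: children F:{G}, JMO:{C,G} ∩→ {G}; cost 0
per-site changes: [2, 2, 1, 2, 1, 2, 1]; total = 11

G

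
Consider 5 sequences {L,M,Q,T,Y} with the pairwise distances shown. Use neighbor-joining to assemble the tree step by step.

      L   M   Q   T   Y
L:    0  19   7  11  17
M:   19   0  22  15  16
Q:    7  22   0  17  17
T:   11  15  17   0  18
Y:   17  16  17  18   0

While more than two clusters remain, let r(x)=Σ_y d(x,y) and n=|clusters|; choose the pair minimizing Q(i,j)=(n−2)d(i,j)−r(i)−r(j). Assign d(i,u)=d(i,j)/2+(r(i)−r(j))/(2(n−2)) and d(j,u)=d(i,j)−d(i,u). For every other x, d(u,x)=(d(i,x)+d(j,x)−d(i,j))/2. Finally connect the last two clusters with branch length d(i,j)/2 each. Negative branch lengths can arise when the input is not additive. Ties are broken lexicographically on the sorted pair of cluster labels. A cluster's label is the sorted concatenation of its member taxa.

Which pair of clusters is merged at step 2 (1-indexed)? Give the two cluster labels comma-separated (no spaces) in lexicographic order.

LQ,T

iteration 1: select L,Q (d=7, Q=-96); attach at lengths (2, 5); label the merged cluster LQ
  updated: d(LQ,M)=17, d(LQ,T)=21/2, d(LQ,Y)=27/2
iteration 2: select LQ,T (d=21/2, Q=-127/2); attach at lengths (37/8, 47/8); label the merged cluster LQT
  updated: d(LQT,M)=43/4, d(LQT,Y)=21/2
iteration 3: select LQT,M (d=43/4, Q=-149/4); attach at lengths (21/8, 65/8); label the merged cluster LMQT
  updated: d(LMQT,Y)=63/8
iteration 4: select LMQT,Y (d=63/8); attach at lengths (63/16, 63/16); label the merged cluster LMQTY
final tree: ((((L:2,Q:5):37/8,T:47/8):21/8,M:65/8):63/16,Y:63/16)
total length: 289/8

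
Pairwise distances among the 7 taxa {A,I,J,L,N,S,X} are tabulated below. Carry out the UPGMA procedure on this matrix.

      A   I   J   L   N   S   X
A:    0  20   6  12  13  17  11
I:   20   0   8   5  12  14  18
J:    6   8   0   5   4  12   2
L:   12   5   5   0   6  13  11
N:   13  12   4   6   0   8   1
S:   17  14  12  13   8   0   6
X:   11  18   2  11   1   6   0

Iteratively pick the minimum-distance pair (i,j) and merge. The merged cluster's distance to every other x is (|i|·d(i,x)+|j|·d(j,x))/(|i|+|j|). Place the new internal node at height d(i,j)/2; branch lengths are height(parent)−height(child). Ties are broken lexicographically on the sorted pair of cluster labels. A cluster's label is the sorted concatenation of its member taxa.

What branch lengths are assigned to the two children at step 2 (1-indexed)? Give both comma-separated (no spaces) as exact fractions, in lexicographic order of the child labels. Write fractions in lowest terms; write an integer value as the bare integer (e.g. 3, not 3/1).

iteration 1: select N,X (d=1); attach at lengths (1/2, 1/2); label the merged cluster NX
  updated: d(A,NX)=12, d(I,NX)=15, d(J,NX)=3, d(L,NX)=17/2, d(NX,S)=7
iteration 2: select J,NX (d=3); attach at lengths (3/2, 1); label the merged cluster JNX
  updated: d(A,JNX)=10, d(I,JNX)=38/3, d(JNX,L)=22/3, d(JNX,S)=26/3
iteration 3: select I,L (d=5); attach at lengths (5/2, 5/2); label the merged cluster IL
  updated: d(A,IL)=16, d(IL,JNX)=10, d(IL,S)=27/2
iteration 4: select JNX,S (d=26/3); attach at lengths (17/6, 13/3); label the merged cluster JNSX
  updated: d(A,JNSX)=47/4, d(IL,JNSX)=87/8
iteration 5: select IL,JNSX (d=87/8); attach at lengths (47/16, 53/48); label the merged cluster IJLNSX
  updated: d(A,IJLNSX)=79/6
iteration 6: select A,IJLNSX (d=79/6); attach at lengths (79/12, 55/48); label the merged cluster AIJLNSX
final tree: (A:79/12,((I:5/2,L:5/2):47/16,((J:3/2,(N:1/2,X:1/2):1):17/6,S:13/3):53/48):55/48)
total length: 439/16

3/2,1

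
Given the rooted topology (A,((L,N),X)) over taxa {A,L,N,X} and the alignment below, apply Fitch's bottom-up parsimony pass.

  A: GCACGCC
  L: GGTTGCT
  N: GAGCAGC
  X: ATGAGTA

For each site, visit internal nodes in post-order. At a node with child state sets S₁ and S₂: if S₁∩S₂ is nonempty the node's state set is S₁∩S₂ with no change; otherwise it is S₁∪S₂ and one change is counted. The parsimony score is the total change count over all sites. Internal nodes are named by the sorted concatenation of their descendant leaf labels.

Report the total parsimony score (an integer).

13

[col 0] LN: children L:{G}, N:{G} ∩→ {G}; cost 0
[col 0] LNX: children LN:{G}, X:{A} ∪→ {A,G}; cost 1
[col 0] ALNX: children A:{G}, LNX:{A,G} ∩→ {G}; cost 0
[col 1] LN: children L:{G}, N:{A} ∪→ {A,G}; cost 1
[col 1] LNX: children LN:{A,G}, X:{T} ∪→ {A,G,T}; cost 1
[col 1] ALNX: children A:{C}, LNX:{A,G,T} ∪→ {A,C,G,T}; cost 1
[col 2] LN: children L:{T}, N:{G} ∪→ {G,T}; cost 1
[col 2] LNX: children LN:{G,T}, X:{G} ∩→ {G}; cost 0
[col 2] ALNX: children A:{A}, LNX:{G} ∪→ {A,G}; cost 1
[col 3] LN: children L:{T}, N:{C} ∪→ {C,T}; cost 1
[col 3] LNX: children LN:{C,T}, X:{A} ∪→ {A,C,T}; cost 1
[col 3] ALNX: children A:{C}, LNX:{A,C,T} ∩→ {C}; cost 0
[col 4] LN: children L:{G}, N:{A} ∪→ {A,G}; cost 1
[col 4] LNX: children LN:{A,G}, X:{G} ∩→ {G}; cost 0
[col 4] ALNX: children A:{G}, LNX:{G} ∩→ {G}; cost 0
[col 5] LN: children L:{C}, N:{G} ∪→ {C,G}; cost 1
[col 5] LNX: children LN:{C,G}, X:{T} ∪→ {C,G,T}; cost 1
[col 5] ALNX: children A:{C}, LNX:{C,G,T} ∩→ {C}; cost 0
[col 6] LN: children L:{T}, N:{C} ∪→ {C,T}; cost 1
[col 6] LNX: children LN:{C,T}, X:{A} ∪→ {A,C,T}; cost 1
[col 6] ALNX: children A:{C}, LNX:{A,C,T} ∩→ {C}; cost 0
per-site changes: [1, 3, 2, 2, 1, 2, 2]; total = 13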